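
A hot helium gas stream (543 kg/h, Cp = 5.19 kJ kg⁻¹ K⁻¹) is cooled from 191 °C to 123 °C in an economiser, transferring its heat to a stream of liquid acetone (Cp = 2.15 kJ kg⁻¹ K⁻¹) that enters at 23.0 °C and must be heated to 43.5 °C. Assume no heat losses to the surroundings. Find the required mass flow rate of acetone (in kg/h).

Heat released by hot stream: Q = 543 × 5.19 × (191 − 123) = 191640 kJ/h
Energy balance on cold side (adiabatic exchanger): Q = ṁ_c·Cp_c·(T_c,out − T_c,in)
ṁ_c = 191640 / [2.15 × (43.5 − 23.0)] = 4347.9 kg/h

ṁ_c = 4350 kg/h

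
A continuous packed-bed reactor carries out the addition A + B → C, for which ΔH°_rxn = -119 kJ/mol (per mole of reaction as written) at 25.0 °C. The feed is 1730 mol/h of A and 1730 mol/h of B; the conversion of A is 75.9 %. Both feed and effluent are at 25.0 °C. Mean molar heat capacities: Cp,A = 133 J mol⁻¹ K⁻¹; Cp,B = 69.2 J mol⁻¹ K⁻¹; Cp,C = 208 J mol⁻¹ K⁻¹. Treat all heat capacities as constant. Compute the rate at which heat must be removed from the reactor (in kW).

Q_out = 43.4 kW

Extent of reaction ξ = 0.759 × 1730 = 1313.1 mol/h
Reaction term: ξ·ΔH°_rxn = 1313.1 × -119 = -156260 kJ/h
Q = ΔH = -156260 kJ/h = -43.404 kW
Heat removed = 43.404 kW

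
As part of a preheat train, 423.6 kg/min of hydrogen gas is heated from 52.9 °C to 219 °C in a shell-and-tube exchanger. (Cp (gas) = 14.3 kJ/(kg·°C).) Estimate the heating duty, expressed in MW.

Q = 16.8 MW

Q = ṁ·Cp·ΔT = 423.6 × 14.3 × (219 − 52.9) = 1.0061e+06 kJ/min
Converting: 1.0061e+06 / 60 s = 16769 kW
Heating duty = 16.769 MW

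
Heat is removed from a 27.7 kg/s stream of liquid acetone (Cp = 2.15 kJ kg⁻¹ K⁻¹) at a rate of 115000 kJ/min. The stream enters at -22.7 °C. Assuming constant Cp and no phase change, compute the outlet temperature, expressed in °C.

T_out = -54.9 °C

Q = 115000 kJ/min = 1916.7 kJ/s
ΔT = Q/(ṁ·Cp) = 1916.7/(27.7×2.15) = 32.183 K
T_out = -22.7 − 32.183 = -54.883 °C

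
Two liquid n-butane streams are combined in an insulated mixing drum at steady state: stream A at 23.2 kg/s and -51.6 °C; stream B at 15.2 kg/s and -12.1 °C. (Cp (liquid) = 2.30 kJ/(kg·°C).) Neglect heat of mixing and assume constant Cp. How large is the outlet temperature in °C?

Adiabatic, steady state ⇒ Σ ṁᵢCp,ᵢ(T_out − Tᵢ) = 0
Σ ṁᵢCp,ᵢTᵢ = 23.2×2.30×-51.6 + 15.2×2.30×-12.1 = -3176.4
Σ ṁᵢCp,ᵢ = 23.2×2.30 + 15.2×2.30 = 88.32
T_out = -3176.4 / 88.32 = -35.965 °C

T_out = -36.0 °C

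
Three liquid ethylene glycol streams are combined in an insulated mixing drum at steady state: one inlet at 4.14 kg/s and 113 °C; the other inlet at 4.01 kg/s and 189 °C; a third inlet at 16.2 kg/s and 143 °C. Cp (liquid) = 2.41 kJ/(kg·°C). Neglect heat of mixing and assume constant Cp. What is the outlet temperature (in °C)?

T_out = 145 °C

Adiabatic, steady state ⇒ Σ ṁᵢCp,ᵢ(T_out − Tᵢ) = 0
T_out = Σ ṁᵢCp,ᵢTᵢ / Σ ṁᵢCp,ᵢ
      = 8537 / 58.684 = 145.47 °C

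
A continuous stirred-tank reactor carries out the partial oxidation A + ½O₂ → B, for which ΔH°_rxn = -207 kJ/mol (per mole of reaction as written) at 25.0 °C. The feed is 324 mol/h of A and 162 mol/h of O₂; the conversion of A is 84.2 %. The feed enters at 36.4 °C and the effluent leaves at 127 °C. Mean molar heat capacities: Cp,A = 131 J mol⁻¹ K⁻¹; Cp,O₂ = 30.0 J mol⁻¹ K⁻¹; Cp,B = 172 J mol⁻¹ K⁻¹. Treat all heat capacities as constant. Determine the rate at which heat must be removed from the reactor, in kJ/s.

Extent of reaction ξ = 0.842 × 324 = 272.81 mol/h
Reaction term: ξ·ΔH°_rxn = 272.81 × -207 = -56471 kJ/h
Sensible, feed 36.4→25 °C: -539.27 kJ/h
Outlet flows (mol/h): A 51.192, O₂ 25.596, B 272.81
Sensible, products 25→127 °C: 5548.5 kJ/h
Q = ΔH = -51462 kJ/h = -14.295 kW
Heat removed = 14.295 kJ/s

Q_out = 14.3 kJ/s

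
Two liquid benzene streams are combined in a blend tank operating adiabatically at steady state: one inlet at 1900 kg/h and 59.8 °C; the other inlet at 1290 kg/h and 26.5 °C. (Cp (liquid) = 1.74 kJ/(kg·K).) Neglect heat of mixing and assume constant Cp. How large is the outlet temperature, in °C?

T_out = 46.3 °C

Energy balance with Q = 0: Σ ṁᵢCp,ᵢ(T_out − Tᵢ) = 0
Σ ṁᵢCp,ᵢTᵢ = 1900×1.74×59.8 + 1290×1.74×26.5 = 257180
Σ ṁᵢCp,ᵢ = 1900×1.74 + 1290×1.74 = 5550.6
T_out = 257180 / 5550.6 = 46.334 °C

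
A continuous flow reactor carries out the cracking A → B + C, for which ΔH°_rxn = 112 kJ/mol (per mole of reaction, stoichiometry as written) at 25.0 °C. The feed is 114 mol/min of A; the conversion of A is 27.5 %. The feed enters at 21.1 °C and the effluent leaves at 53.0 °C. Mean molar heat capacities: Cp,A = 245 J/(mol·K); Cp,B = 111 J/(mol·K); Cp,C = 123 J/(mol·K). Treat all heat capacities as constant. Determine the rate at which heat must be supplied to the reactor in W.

Extent of reaction ξ = 0.275 × 114 = 31.35 mol/min
Reaction term: ξ·ΔH°_rxn = 31.35 × 112 = 3511.2 kJ/min
Sensible, feed 21.1→25 °C: 108.93 kJ/min
Outlet flows (mol/min): A 82.65, B 31.35, C 31.35
Sensible, products 25→53.0 °C: 772.38 kJ/min
Q = ΔH = 4392.5 kJ/min = 73.209 kW
Heat supplied = 73209 W

Q_in = 73200 W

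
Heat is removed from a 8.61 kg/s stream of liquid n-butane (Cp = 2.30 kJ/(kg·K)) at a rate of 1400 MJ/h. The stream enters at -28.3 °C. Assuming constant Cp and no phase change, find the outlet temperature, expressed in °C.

Q = 1400 MJ/h = 388.89 kJ/s
ΔT = Q/(ṁ·Cp) = 388.89/(8.61×2.30) = 19.638 K
T_out = -28.3 − 19.638 = -47.938 °C

T_out = -47.9 °C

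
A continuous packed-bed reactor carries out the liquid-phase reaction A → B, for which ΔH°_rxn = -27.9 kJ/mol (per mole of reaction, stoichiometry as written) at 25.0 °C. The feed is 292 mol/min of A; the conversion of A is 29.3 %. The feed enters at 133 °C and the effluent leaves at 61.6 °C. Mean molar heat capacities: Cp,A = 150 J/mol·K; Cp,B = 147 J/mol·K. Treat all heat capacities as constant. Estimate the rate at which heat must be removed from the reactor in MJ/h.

Q_out = 331 MJ/h

Extent of reaction ξ = 0.293 × 292 = 85.556 mol/min
Reaction term: ξ·ΔH°_rxn = 85.556 × -27.9 = -2387 kJ/min
Sensible, feed 133→25 °C: -4730.4 kJ/min
Outlet flows (mol/min): A 206.44, B 85.556
Sensible, products 25→61.6 °C: 1593.7 kJ/min
Q = ΔH = -5523.7 kJ/min = -92.062 kW
Heat removed = 331.42 MJ/h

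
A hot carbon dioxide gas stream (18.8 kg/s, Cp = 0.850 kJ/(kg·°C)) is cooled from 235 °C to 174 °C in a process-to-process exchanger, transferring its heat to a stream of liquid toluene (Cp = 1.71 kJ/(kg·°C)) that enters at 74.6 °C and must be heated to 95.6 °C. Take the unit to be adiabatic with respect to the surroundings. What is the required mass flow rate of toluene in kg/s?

Heat released by hot stream: Q = 18.8 × 0.850 × (235 − 174) = 974.78 kJ/s
Energy balance on cold side (adiabatic exchanger): Q = ṁ_c·Cp_c·(T_c,out − T_c,in)
ṁ_c = 974.78 / [1.71 × (95.6 − 74.6)] = 27.145 kg/s

ṁ_c = 27.1 kg/s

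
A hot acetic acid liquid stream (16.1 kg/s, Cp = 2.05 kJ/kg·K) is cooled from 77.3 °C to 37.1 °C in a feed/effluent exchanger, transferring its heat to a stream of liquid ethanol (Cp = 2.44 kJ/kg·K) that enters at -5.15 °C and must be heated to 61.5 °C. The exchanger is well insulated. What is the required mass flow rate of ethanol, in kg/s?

Heat released by hot stream: Q = 16.1 × 2.05 × (77.3 − 37.1) = 1326.8 kJ/s
Energy balance on cold side (adiabatic exchanger): Q = ṁ_c·Cp_c·(T_c,out − T_c,in)
ṁ_c = 1326.8 / [2.44 × (61.5 − -5.15)] = 8.1586 kg/s

ṁ_c = 8.16 kg/s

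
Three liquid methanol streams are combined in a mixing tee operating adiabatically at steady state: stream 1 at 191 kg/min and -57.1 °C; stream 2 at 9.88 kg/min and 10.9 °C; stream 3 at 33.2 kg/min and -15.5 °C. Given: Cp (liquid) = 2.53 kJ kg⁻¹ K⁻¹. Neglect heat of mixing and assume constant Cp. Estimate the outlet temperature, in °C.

Energy balance with Q = 0: Σ ṁᵢCp,ᵢ(T_out − Tᵢ) = 0
T_out = Σ ṁᵢCp,ᵢTᵢ / Σ ṁᵢCp,ᵢ
      = -28622 / 592.22 = -48.33 °C

T_out = -48.3 °C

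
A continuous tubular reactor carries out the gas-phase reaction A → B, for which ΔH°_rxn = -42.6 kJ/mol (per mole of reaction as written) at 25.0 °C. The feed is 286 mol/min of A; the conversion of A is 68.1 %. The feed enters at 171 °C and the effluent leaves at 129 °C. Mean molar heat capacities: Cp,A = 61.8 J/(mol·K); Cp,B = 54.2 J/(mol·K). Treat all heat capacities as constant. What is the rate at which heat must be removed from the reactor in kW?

Extent of reaction ξ = 0.681 × 286 = 194.77 mol/min
Reaction term: ξ·ΔH°_rxn = 194.77 × -42.6 = -8297 kJ/min
Sensible, feed 171→25 °C: -2580.5 kJ/min
Outlet flows (mol/min): A 91.234, B 194.77
Sensible, products 25→129 °C: 1684.2 kJ/min
Q = ΔH = -9193.3 kJ/min = -153.22 kW
Heat removed = 153.22 kW

Q_out = 153 kW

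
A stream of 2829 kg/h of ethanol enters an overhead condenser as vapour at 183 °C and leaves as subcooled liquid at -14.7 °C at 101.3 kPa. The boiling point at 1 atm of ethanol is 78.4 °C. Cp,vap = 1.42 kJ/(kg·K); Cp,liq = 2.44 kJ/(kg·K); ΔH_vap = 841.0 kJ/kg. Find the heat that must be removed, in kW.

vapour 183→78.4 °C: -148.53 kJ/kg
condensation at 78.4 °C: -841 kJ/kg
liquid 78.4→-14.7 °C: -227.16 kJ/kg
Δh = -148.53 + -841 + -227.16 = -1216.7 kJ/kg
Q = ṁ·Δh = 2829 kg/h × -1216.7 kJ/kg = -3.442e+06 kJ/h
|Q| = 956.12 kW

Q_c = 956 kW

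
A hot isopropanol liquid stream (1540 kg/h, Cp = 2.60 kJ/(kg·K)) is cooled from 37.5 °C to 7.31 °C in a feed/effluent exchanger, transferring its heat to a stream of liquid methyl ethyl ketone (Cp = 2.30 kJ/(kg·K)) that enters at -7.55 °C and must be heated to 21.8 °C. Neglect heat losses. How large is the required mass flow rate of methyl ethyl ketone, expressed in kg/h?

Heat released by hot stream: Q = 1540 × 2.60 × (37.5 − 7.31) = 120880 kJ/h
Energy balance on cold side (adiabatic exchanger): Q = ṁ_c·Cp_c·(T_c,out − T_c,in)
ṁ_c = 120880 / [2.30 × (21.8 − -7.55)] = 1790.7 kg/h

ṁ_c = 1790 kg/h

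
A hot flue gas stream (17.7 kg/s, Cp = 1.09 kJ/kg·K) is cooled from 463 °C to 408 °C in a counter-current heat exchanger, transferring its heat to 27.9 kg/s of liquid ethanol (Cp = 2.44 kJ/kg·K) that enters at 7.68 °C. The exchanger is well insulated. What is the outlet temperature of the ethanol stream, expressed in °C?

T_c,out = 23.3 °C

Heat released by hot stream: Q = 17.7 × 1.09 × (463 − 408) = 1061.1 kJ/s
Energy balance on cold side (adiabatic exchanger): Q = ṁ_c·Cp_c·(T_c,out − T_c,in)
T_c,out = 7.68 + 1061.1/(27.9 × 2.44) = 23.267 °C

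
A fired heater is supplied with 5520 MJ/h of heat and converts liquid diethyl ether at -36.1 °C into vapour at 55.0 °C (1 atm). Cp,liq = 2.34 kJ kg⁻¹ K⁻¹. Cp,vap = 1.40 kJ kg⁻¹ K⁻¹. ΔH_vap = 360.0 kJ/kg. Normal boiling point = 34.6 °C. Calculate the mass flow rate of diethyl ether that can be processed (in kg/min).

ṁ = 166 kg/min

Δh = 2.34×(34.6−-36.1) + 360.0 + 1.40×(55.0−34.6) = 554 kJ/kg
Q = 5520 MJ/h = 1533.3 kJ/s = 92000 kJ/min
ṁ = Q/Δh = 92000 / 554 = 166.07 kg/min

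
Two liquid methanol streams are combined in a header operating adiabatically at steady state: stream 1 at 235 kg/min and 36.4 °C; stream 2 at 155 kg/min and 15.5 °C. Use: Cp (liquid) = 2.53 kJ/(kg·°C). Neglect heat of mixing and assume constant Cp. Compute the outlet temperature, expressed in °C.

T_out = 28.1 °C

Energy balance with Q = 0: Σ ṁᵢCp,ᵢ(T_out − Tᵢ) = 0
T_out = Σ ṁᵢCp,ᵢTᵢ / Σ ṁᵢCp,ᵢ
      = 27720 / 986.7 = 28.094 °C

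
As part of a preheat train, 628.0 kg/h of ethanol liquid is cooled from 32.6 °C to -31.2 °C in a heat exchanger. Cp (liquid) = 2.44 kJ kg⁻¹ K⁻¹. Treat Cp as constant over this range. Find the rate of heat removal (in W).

Q = ṁ·Cp·ΔT = 628.0 × 2.44 × (-31.2 − 32.6) = -97762 kJ/h
Converting: 97762 / 3600 s = 27.156 kW
Cooling duty = 27156 W

Q_c = 27200 W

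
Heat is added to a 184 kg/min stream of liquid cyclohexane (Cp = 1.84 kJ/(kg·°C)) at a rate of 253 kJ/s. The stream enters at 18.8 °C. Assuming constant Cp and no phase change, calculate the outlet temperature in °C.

T_out = 63.6 °C

Q = 253 kJ/s = 15180 kJ/min
ΔT = Q/(ṁ·Cp) = 15180/(184×1.84) = 44.837 K
T_out = 18.8 + 44.837 = 63.637 °C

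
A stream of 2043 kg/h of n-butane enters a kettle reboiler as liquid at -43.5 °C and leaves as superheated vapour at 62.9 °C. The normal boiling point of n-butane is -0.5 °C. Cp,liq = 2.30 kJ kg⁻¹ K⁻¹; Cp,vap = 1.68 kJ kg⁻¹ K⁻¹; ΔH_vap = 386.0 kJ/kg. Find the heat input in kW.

Q = 336 kW

liquid -43.5→-0.5 °C: 98.9 kJ/kg
vaporisation at -0.5 °C: 386 kJ/kg
vapour -0.5→62.9 °C: 106.51 kJ/kg
Δh = 98.9 + 386 + 106.51 = 591.41 kJ/kg
Q = ṁ·Δh = 2043 kg/h × 591.41 kJ/kg = 1.2083e+06 kJ/h
|Q| = 335.63 kW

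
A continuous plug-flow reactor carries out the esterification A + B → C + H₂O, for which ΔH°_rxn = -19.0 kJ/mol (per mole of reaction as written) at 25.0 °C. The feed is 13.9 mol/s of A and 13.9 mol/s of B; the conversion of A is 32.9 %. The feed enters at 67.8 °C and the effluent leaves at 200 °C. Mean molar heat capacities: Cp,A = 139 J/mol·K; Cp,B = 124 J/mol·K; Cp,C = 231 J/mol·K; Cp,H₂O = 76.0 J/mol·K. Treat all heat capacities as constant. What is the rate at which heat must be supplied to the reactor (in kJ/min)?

Extent of reaction ξ = 0.329 × 13.9 = 4.5731 mol/s
Reaction term: ξ·ΔH°_rxn = 4.5731 × -19.0 = -86.889 kJ/s
Sensible, feed 67.8→25 °C: -156.46 kJ/s
Outlet flows (mol/s): A 9.3269, B 9.3269, C 4.5731, H₂O 4.5731
Sensible, products 25→200 °C: 674.96 kJ/s
Q = ΔH = 431.61 kJ/s = 431.61 kW
Heat supplied = 25896 kJ/min

Q_in = 25900 kJ/min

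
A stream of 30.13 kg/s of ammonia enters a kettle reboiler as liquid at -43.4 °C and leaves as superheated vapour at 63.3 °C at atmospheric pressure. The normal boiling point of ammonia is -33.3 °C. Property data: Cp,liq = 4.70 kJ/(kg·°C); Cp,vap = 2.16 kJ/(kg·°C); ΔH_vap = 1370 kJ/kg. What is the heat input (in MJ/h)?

Q = 176000 MJ/h

liquid -43.4→-33.3 °C: 47.47 kJ/kg
vaporisation at -33.3 °C: 1370 kJ/kg
vapour -33.3→63.3 °C: 208.66 kJ/kg
Δh = 47.47 + 1370 + 208.66 = 1626.1 kJ/kg
Q = ṁ·Δh = 30.13 kg/s × 1626.1 kJ/kg = 48995 kJ/s
|Q| = 48995 kW = 176380 MJ/h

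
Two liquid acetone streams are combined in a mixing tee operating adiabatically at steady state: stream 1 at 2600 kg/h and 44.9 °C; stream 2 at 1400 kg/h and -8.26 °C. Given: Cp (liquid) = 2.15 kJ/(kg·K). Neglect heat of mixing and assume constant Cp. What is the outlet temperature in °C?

T_out = 26.3 °C

Energy balance with Q = 0: Σ ṁᵢCp,ᵢ(T_out − Tᵢ) = 0
T_out = Σ ṁᵢCp,ᵢTᵢ / Σ ṁᵢCp,ᵢ
      = 226130 / 8600 = 26.294 °C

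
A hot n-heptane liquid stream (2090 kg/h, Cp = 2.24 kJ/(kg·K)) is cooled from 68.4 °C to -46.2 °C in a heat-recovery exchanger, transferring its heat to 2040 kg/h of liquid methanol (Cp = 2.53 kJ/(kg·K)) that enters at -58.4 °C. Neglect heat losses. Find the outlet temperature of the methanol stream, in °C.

Heat released by hot stream: Q = 2090 × 2.24 × (68.4 − -46.2) = 536510 kJ/h
Energy balance on cold side (adiabatic exchanger): Q = ṁ_c·Cp_c·(T_c,out − T_c,in)
T_c,out = -58.4 + 536510/(2040 × 2.53) = 45.551 °C

T_c,out = 45.6 °C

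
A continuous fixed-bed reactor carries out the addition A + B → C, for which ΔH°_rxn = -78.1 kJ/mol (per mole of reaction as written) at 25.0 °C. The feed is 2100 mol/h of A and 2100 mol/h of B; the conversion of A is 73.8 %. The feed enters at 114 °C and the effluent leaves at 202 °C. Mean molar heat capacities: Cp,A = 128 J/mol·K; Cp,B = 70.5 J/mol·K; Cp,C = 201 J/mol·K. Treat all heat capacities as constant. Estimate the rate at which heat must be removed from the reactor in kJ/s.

Extent of reaction ξ = 0.738 × 2100 = 1549.8 mol/h
Reaction term: ξ·ΔH°_rxn = 1549.8 × -78.1 = -121040 kJ/h
Sensible, feed 114→25 °C: -37100 kJ/h
Outlet flows (mol/h): A 550.2, B 550.2, C 1549.8
Sensible, products 25→202 °C: 74468 kJ/h
Q = ΔH = -83671 kJ/h = -23.242 kW
Heat removed = 23.242 kJ/s

Q_out = 23.2 kJ/s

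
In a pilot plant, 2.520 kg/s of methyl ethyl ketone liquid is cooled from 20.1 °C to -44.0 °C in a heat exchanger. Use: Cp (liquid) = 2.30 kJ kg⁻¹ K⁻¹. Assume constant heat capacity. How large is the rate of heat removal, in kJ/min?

Q = ṁ·Cp·ΔT = 2.520 × 2.30 × (-44.0 − 20.1) = -371.52 kJ/s
Cooling duty = 22291 kJ/min

Q_c = 22300 kJ/min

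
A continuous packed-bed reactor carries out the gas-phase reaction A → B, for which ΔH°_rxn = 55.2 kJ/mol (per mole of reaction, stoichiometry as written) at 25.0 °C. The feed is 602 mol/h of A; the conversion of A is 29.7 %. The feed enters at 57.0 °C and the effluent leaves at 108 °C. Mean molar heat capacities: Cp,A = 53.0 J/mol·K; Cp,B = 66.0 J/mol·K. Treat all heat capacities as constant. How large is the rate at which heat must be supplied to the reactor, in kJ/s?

Q_in = 3.25 kJ/s

Extent of reaction ξ = 0.297 × 602 = 178.79 mol/h
Reaction term: ξ·ΔH°_rxn = 178.79 × 55.2 = 9869.4 kJ/h
Sensible, feed 57.0→25 °C: -1021 kJ/h
Outlet flows (mol/h): A 423.21, B 178.79
Sensible, products 25→108 °C: 2841.1 kJ/h
Q = ΔH = 11690 kJ/h = 3.2471 kW
Heat supplied = 3.2471 kJ/s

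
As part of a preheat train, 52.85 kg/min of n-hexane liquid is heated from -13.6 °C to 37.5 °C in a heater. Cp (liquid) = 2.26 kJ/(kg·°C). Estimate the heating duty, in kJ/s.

Q = ṁ·Cp·ΔT = 52.85 × 2.26 × (37.5 − -13.6) = 6103.4 kJ/min
Converting: 6103.4 / 60 s = 101.72 kW

Q = 102 kJ/s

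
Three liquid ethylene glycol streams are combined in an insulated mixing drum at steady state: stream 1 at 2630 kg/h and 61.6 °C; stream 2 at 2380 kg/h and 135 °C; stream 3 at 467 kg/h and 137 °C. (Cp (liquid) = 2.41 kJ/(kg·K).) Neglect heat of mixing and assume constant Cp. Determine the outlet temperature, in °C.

Energy balance with Q = 0: Σ ṁᵢCp,ᵢ(T_out − Tᵢ) = 0
Σ ṁᵢCp,ᵢTᵢ = 2630×2.41×61.6 + 2380×2.41×135 + 467×2.41×137 = 1.319e+06
Σ ṁᵢCp,ᵢ = 2630×2.41 + 2380×2.41 + 467×2.41 = 13200
T_out = 1.319e+06 / 13200 = 99.925 °C

T_out = 99.9 °C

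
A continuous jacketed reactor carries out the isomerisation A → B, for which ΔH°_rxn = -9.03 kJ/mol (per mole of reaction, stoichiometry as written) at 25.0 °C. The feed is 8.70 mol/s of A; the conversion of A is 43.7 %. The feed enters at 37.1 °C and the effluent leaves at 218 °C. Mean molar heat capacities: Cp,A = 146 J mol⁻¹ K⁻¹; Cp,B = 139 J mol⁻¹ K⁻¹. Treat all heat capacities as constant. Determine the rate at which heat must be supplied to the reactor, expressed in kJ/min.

Q_in = 11400 kJ/min

Extent of reaction ξ = 0.437 × 8.70 = 3.8019 mol/s
Reaction term: ξ·ΔH°_rxn = 3.8019 × -9.03 = -34.331 kJ/s
Sensible, feed 37.1→25 °C: -15.369 kJ/s
Outlet flows (mol/s): A 4.8981, B 3.8019
Sensible, products 25→218 °C: 240.01 kJ/s
Q = ΔH = 190.31 kJ/s = 190.31 kW
Heat supplied = 11419 kJ/min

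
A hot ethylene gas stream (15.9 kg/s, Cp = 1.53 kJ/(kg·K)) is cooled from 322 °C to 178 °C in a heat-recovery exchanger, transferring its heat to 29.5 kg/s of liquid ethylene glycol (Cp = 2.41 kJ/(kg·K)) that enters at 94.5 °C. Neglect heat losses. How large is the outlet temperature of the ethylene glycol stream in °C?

Heat released by hot stream: Q = 15.9 × 1.53 × (322 − 178) = 3503.1 kJ/s
Energy balance on cold side (adiabatic exchanger): Q = ṁ_c·Cp_c·(T_c,out − T_c,in)
T_c,out = 94.5 + 3503.1/(29.5 × 2.41) = 143.77 °C

T_c,out = 144 °C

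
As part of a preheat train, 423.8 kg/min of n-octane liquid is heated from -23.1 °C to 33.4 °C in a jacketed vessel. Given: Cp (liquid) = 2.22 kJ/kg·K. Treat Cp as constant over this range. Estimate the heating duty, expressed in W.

Q = ṁ·Cp·ΔT = 423.8 × 2.22 × (33.4 − -23.1) = 53157 kJ/min
Converting: 53157 / 60 s = 885.95 kW
Heating duty = 885950 W

Q = 886000 W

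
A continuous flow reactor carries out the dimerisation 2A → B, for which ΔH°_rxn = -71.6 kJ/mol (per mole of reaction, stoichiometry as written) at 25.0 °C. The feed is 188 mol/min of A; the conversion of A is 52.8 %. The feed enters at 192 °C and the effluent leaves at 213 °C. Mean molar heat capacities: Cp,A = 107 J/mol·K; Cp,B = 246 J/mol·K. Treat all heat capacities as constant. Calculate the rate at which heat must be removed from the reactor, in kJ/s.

Q_out = 47.2 kJ/s

Extent of reaction ξ = 0.528 × 188 / 2 = 49.632 mol/min
Reaction term: ξ·ΔH°_rxn = 49.632 × -71.6 = -3553.7 kJ/min
Sensible, feed 192→25 °C: -3359.4 kJ/min
Outlet flows (mol/min): A 88.736, B 49.632
Sensible, products 25→213 °C: 4080.4 kJ/min
Q = ΔH = -2832.6 kJ/min = -47.21 kW
Heat removed = 47.21 kJ/s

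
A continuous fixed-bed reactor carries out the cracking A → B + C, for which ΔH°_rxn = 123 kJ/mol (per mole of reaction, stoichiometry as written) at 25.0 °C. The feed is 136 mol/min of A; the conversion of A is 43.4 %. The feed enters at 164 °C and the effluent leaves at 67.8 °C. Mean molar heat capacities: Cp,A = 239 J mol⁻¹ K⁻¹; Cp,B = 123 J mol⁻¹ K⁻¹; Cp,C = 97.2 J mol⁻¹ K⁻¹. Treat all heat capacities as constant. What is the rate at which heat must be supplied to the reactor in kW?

Extent of reaction ξ = 0.434 × 136 = 59.024 mol/min
Reaction term: ξ·ΔH°_rxn = 59.024 × 123 = 7260 kJ/min
Sensible, feed 164→25 °C: -4518.1 kJ/min
Outlet flows (mol/min): A 76.976, B 59.024, C 59.024
Sensible, products 25→67.8 °C: 1343.7 kJ/min
Q = ΔH = 4085.6 kJ/min = 68.093 kW
Heat supplied = 68.093 kW

Q_in = 68.1 kW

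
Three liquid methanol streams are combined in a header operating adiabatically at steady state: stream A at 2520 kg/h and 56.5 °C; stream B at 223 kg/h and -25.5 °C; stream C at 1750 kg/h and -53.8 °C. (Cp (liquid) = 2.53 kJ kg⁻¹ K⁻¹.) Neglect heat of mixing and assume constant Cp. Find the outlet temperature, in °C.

T_out = 9.47 °C

Adiabatic, steady state ⇒ Σ ṁᵢCp,ᵢ(T_out − Tᵢ) = 0
T_out = Σ ṁᵢCp,ᵢTᵢ / Σ ṁᵢCp,ᵢ
      = 107640 / 11367 = 9.4688 °C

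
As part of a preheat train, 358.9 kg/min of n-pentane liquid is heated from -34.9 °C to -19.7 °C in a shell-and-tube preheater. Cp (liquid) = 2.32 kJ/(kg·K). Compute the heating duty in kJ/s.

Q = 211 kJ/s

Q = ṁ·Cp·ΔT = 358.9 × 2.32 × (-19.7 − -34.9) = 12656 kJ/min
Converting: 12656 / 60 s = 210.94 kW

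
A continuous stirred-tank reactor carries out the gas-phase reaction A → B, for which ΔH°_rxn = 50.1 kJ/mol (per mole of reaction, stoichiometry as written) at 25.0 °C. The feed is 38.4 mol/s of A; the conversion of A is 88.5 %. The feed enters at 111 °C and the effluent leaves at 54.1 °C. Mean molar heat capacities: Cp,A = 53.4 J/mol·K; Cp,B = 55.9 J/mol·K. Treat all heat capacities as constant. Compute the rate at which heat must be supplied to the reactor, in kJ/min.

Q_in = 95300 kJ/min

Extent of reaction ξ = 0.885 × 38.4 = 33.984 mol/s
Reaction term: ξ·ΔH°_rxn = 33.984 × 50.1 = 1702.6 kJ/s
Sensible, feed 111→25 °C: -176.35 kJ/s
Outlet flows (mol/s): A 4.416, B 33.984
Sensible, products 25→54.1 °C: 62.144 kJ/s
Q = ΔH = 1588.4 kJ/s = 1588.4 kW
Heat supplied = 95304 kJ/min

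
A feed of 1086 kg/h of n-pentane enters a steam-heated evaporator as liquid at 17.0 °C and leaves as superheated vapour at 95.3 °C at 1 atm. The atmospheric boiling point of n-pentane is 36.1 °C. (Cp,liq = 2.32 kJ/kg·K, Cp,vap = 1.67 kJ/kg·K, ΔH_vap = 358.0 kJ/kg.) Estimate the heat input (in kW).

liquid 17.0→36.1 °C: 44.312 kJ/kg
vaporisation at 36.1 °C: 358 kJ/kg
vapour 36.1→95.3 °C: 98.864 kJ/kg
Δh = 44.312 + 358 + 98.864 = 501.18 kJ/kg
Q = ṁ·Δh = 1086 kg/h × 501.18 kJ/kg = 544280 kJ/h
|Q| = 151.19 kW

Q = 151 kW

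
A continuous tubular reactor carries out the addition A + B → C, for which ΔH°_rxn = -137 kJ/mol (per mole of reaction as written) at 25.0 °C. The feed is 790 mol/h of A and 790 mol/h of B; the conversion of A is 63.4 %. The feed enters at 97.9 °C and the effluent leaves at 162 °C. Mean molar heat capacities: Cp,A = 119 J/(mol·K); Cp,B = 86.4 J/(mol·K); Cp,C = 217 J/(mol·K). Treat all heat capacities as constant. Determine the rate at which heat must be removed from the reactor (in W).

Q_out = 16000 W

Extent of reaction ξ = 0.634 × 790 = 500.86 mol/h
Reaction term: ξ·ΔH°_rxn = 500.86 × -137 = -68618 kJ/h
Sensible, feed 97.9→25 °C: -11829 kJ/h
Outlet flows (mol/h): A 289.14, B 289.14, C 500.86
Sensible, products 25→162 °C: 23026 kJ/h
Q = ΔH = -57421 kJ/h = -15.95 kW
Heat removed = 15950 W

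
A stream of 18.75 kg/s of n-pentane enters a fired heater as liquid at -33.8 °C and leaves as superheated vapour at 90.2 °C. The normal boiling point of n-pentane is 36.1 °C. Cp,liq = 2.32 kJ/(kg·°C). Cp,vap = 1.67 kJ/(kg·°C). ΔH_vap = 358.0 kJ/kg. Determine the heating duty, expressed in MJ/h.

liquid -33.8→36.1 °C: 162.17 kJ/kg
vaporisation at 36.1 °C: 358 kJ/kg
vapour 36.1→90.2 °C: 90.347 kJ/kg
Δh = 162.17 + 358 + 90.347 = 610.51 kJ/kg
Q = ṁ·Δh = 18.75 kg/s × 610.51 kJ/kg = 11447 kJ/s
|Q| = 11447 kW = 41210 MJ/h

Q = 41200 MJ/h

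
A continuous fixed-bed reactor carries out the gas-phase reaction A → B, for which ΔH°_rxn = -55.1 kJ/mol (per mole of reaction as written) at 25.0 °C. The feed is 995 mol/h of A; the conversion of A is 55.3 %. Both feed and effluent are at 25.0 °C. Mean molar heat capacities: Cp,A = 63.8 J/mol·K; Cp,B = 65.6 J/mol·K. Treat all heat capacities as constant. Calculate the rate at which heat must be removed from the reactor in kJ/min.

Extent of reaction ξ = 0.553 × 995 = 550.24 mol/h
Reaction term: ξ·ΔH°_rxn = 550.24 × -55.1 = -30318 kJ/h
Q = ΔH = -30318 kJ/h = -8.4217 kW
Heat removed = 505.3 kJ/min

Q_out = 505 kJ/min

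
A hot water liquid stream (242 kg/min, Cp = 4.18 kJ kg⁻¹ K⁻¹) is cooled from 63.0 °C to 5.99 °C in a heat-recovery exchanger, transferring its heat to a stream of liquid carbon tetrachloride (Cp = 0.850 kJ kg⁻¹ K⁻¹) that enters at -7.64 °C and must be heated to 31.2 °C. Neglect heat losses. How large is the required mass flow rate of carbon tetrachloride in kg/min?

Heat released by hot stream: Q = 242 × 4.18 × (63.0 − 5.99) = 57669 kJ/min
Energy balance on cold side (adiabatic exchanger): Q = ṁ_c·Cp_c·(T_c,out − T_c,in)
ṁ_c = 57669 / [0.850 × (31.2 − -7.64)] = 1746.8 kg/min

ṁ_c = 1750 kg/min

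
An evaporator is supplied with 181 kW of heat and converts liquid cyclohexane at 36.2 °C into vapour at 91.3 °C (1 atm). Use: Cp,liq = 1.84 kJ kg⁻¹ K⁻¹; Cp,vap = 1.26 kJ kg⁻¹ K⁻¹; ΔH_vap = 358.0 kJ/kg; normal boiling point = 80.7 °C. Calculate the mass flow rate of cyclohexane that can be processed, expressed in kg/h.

Δh = 1.84×(80.7−36.2) + 358.0 + 1.26×(91.3−80.7) = 453.24 kJ/kg
Q = 181 kW = 181 kJ/s = 651600 kJ/h
ṁ = Q/Δh = 651600 / 453.24 = 1437.7 kg/h

ṁ = 1440 kg/h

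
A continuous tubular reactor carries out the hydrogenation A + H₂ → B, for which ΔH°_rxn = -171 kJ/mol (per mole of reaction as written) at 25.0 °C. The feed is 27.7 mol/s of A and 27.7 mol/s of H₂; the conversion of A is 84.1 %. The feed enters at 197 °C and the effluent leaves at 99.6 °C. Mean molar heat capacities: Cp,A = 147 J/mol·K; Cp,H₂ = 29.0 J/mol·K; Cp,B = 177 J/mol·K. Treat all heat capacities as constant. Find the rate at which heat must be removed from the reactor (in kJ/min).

Extent of reaction ξ = 0.841 × 27.7 = 23.296 mol/s
Reaction term: ξ·ΔH°_rxn = 23.296 × -171 = -3983.6 kJ/s
Sensible, feed 197→25 °C: -838.53 kJ/s
Outlet flows (mol/s): A 4.4043, H₂ 4.4043, B 23.296
Sensible, products 25→99.6 °C: 365.43 kJ/s
Q = ΔH = -4456.7 kJ/s = -4456.7 kW
Heat removed = 267400 kJ/min

Q_out = 267000 kJ/min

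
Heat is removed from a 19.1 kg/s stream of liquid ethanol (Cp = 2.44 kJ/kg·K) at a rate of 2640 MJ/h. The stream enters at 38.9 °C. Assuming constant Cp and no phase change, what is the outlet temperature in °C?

T_out = 23.2 °C

Q = 2640 MJ/h = 733.33 kJ/s
ΔT = Q/(ṁ·Cp) = 733.33/(19.1×2.44) = 15.735 K
T_out = 38.9 − 15.735 = 23.165 °C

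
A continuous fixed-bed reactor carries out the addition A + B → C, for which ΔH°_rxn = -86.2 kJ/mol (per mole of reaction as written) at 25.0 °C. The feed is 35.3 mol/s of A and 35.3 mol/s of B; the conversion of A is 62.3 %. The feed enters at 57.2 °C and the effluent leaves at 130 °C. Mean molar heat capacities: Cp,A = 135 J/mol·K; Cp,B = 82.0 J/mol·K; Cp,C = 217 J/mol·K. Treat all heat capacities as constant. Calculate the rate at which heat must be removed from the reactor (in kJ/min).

Q_out = 80300 kJ/min

Extent of reaction ξ = 0.623 × 35.3 = 21.992 mol/s
Reaction term: ξ·ΔH°_rxn = 21.992 × -86.2 = -1895.7 kJ/s
Sensible, feed 57.2→25 °C: -246.66 kJ/s
Outlet flows (mol/s): A 13.308, B 13.308, C 21.992
Sensible, products 25→130 °C: 804.31 kJ/s
Q = ΔH = -1338 kJ/s = -1338 kW
Heat removed = 80283 kJ/min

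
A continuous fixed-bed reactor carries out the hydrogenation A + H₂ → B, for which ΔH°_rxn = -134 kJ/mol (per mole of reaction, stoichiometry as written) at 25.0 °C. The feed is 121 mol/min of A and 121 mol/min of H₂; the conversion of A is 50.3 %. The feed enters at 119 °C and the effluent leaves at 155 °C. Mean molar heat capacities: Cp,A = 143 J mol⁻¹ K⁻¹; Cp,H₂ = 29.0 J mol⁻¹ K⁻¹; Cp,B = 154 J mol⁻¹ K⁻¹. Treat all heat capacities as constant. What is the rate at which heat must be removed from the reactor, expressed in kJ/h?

Extent of reaction ξ = 0.503 × 121 = 60.863 mol/min
Reaction term: ξ·ΔH°_rxn = 60.863 × -134 = -8155.6 kJ/min
Sensible, feed 119→25 °C: -1956.3 kJ/min
Outlet flows (mol/min): A 60.137, H₂ 60.137, B 60.863
Sensible, products 25→155 °C: 2563.1 kJ/min
Q = ΔH = -7548.8 kJ/min = -125.81 kW
Heat removed = 452930 kJ/h

Q_out = 453000 kJ/h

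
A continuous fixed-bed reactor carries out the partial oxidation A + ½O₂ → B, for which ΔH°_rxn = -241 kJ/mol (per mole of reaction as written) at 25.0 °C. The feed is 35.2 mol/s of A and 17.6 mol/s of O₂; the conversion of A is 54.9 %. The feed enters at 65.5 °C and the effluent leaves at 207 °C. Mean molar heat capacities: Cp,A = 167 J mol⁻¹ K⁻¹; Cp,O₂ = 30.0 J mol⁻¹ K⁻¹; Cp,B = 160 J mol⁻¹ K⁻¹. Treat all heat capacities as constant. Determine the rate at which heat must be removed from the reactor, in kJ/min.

Q_out = 230000 kJ/min

Extent of reaction ξ = 0.549 × 35.2 = 19.325 mol/s
Reaction term: ξ·ΔH°_rxn = 19.325 × -241 = -4657.3 kJ/s
Sensible, feed 65.5→25 °C: -259.46 kJ/s
Outlet flows (mol/s): A 15.875, O₂ 7.9376, B 19.325
Sensible, products 25→207 °C: 1088.6 kJ/s
Q = ΔH = -3828.1 kJ/s = -3828.1 kW
Heat removed = 229690 kJ/min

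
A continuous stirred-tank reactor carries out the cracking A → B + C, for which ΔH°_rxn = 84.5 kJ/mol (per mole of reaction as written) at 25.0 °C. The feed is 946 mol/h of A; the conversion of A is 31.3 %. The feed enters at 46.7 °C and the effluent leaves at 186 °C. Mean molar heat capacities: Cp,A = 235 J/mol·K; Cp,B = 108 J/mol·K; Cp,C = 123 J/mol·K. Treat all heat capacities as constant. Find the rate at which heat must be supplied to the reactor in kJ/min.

Q_in = 930 kJ/min

Extent of reaction ξ = 0.313 × 946 = 296.1 mol/h
Reaction term: ξ·ΔH°_rxn = 296.1 × 84.5 = 25020 kJ/h
Sensible, feed 46.7→25 °C: -4824.1 kJ/h
Outlet flows (mol/h): A 649.9, B 296.1, C 296.1
Sensible, products 25→186 °C: 35601 kJ/h
Q = ΔH = 55797 kJ/h = 15.499 kW
Heat supplied = 929.96 kJ/min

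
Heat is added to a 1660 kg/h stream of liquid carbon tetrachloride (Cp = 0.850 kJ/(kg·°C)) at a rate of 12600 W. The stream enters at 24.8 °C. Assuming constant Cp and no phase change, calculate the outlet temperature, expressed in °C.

T_out = 56.9 °C

Q = 12600 W = 45360 kJ/h
ΔT = Q/(ṁ·Cp) = 45360/(1660×0.850) = 32.147 K
T_out = 24.8 + 32.147 = 56.947 °C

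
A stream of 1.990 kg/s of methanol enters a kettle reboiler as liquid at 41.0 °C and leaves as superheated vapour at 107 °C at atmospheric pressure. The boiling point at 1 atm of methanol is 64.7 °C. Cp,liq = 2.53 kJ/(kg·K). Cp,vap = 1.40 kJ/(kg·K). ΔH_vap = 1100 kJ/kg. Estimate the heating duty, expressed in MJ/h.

Q = 8730 MJ/h

liquid 41.0→64.7 °C: 59.961 kJ/kg
vaporisation at 64.7 °C: 1100 kJ/kg
vapour 64.7→107 °C: 59.22 kJ/kg
Δh = 59.961 + 1100 + 59.22 = 1219.2 kJ/kg
Q = ṁ·Δh = 1.990 kg/s × 1219.2 kJ/kg = 2426.2 kJ/s
|Q| = 2426.2 kW = 8734.2 MJ/h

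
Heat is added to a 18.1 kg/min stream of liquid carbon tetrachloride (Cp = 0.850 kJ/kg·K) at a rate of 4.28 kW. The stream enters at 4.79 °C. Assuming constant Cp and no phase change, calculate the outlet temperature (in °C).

T_out = 21.5 °C

Q = 4.28 kW = 256.8 kJ/min
ΔT = Q/(ṁ·Cp) = 256.8/(18.1×0.850) = 16.692 K
T_out = 4.79 + 16.692 = 21.482 °C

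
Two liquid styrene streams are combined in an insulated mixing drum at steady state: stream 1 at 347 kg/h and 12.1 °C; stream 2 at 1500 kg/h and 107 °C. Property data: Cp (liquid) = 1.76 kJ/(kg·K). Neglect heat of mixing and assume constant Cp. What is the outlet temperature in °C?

T_out = 89.2 °C

Energy balance with Q = 0: Σ ṁᵢCp,ᵢ(T_out − Tᵢ) = 0
T_out = Σ ṁᵢCp,ᵢTᵢ / Σ ṁᵢCp,ᵢ
      = 289870 / 3250.7 = 89.171 °C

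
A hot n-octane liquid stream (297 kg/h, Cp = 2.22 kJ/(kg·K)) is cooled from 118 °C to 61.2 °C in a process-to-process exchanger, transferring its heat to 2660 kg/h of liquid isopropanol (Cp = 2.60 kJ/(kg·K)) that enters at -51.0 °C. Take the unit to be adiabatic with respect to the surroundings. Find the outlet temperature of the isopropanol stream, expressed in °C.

T_c,out = -45.6 °C

Heat released by hot stream: Q = 297 × 2.22 × (118 − 61.2) = 37451 kJ/h
Energy balance on cold side (adiabatic exchanger): Q = ṁ_c·Cp_c·(T_c,out − T_c,in)
T_c,out = -51.0 + 37451/(2660 × 2.60) = -45.585 °C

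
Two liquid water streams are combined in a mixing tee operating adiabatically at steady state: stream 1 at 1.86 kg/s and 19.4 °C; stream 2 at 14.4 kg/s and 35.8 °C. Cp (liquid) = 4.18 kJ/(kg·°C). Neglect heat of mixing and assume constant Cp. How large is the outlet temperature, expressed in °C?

Adiabatic, steady state ⇒ Σ ṁᵢCp,ᵢ(T_out − Tᵢ) = 0
Σ ṁᵢCp,ᵢTᵢ = 1.86×4.18×19.4 + 14.4×4.18×35.8 = 2305.7
Σ ṁᵢCp,ᵢ = 1.86×4.18 + 14.4×4.18 = 67.967
T_out = 2305.7 / 67.967 = 33.924 °C

T_out = 33.9 °C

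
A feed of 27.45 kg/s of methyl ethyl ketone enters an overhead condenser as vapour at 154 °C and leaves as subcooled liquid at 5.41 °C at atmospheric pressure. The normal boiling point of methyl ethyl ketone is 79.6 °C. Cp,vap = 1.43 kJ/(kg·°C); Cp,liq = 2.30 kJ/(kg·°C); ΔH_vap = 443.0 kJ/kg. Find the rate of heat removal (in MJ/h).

vapour 154→79.6 °C: -106.39 kJ/kg
condensation at 79.6 °C: -443 kJ/kg
liquid 79.6→5.41 °C: -170.64 kJ/kg
Δh = -106.39 + -443 + -170.64 = -720.03 kJ/kg
Q = ṁ·Δh = 27.45 kg/s × -720.03 kJ/kg = -19765 kJ/s
|Q| = 19765 kW = 71153 MJ/h

Q_c = 71200 MJ/h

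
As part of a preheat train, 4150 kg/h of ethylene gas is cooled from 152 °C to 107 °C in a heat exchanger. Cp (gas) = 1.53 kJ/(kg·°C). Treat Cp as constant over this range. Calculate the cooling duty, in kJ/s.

Q_c = 79.4 kJ/s

Q = ṁ·Cp·ΔT = 4150 × 1.53 × (107 − 152) = -285730 kJ/h
Converting: 285730 / 3600 s = 79.369 kW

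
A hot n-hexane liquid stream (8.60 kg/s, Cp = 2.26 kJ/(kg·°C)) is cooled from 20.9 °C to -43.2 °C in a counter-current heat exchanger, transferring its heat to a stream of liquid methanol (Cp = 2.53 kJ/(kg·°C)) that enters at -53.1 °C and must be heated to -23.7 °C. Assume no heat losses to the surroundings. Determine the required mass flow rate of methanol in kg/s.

Heat released by hot stream: Q = 8.60 × 2.26 × (20.9 − -43.2) = 1245.8 kJ/s
Energy balance on cold side (adiabatic exchanger): Q = ṁ_c·Cp_c·(T_c,out − T_c,in)
ṁ_c = 1245.8 / [2.53 × (-23.7 − -53.1)] = 16.749 kg/s

ṁ_c = 16.7 kg/s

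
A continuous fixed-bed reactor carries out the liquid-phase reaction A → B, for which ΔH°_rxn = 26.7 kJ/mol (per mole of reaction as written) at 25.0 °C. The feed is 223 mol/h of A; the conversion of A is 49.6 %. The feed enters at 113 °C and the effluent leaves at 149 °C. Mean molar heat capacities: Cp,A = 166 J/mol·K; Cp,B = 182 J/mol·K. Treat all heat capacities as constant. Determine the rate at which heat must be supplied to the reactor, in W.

Extent of reaction ξ = 0.496 × 223 = 110.61 mol/h
Reaction term: ξ·ΔH°_rxn = 110.61 × 26.7 = 2953.2 kJ/h
Sensible, feed 113→25 °C: -3257.6 kJ/h
Outlet flows (mol/h): A 112.39, B 110.61
Sensible, products 25→149 °C: 4809.7 kJ/h
Q = ΔH = 4505.3 kJ/h = 1.2515 kW
Heat supplied = 1251.5 W

Q_in = 1250 W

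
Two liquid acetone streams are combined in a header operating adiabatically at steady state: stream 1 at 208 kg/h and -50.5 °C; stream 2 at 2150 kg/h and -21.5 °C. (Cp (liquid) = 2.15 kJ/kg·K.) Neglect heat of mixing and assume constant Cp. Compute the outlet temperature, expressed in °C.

T_out = -24.1 °C

Energy balance with Q = 0: Σ ṁᵢCp,ᵢ(T_out − Tᵢ) = 0
Σ ṁᵢCp,ᵢTᵢ = 208×2.15×-50.5 + 2150×2.15×-21.5 = -121970
Σ ṁᵢCp,ᵢ = 208×2.15 + 2150×2.15 = 5069.7
T_out = -121970 / 5069.7 = -24.058 °C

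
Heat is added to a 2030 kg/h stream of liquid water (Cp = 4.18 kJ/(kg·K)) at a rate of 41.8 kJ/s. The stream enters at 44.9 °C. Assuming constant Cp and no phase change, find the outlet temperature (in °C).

T_out = 62.6 °C

Q = 41.8 kJ/s = 150480 kJ/h
ΔT = Q/(ṁ·Cp) = 150480/(2030×4.18) = 17.734 K
T_out = 44.9 + 17.734 = 62.634 °C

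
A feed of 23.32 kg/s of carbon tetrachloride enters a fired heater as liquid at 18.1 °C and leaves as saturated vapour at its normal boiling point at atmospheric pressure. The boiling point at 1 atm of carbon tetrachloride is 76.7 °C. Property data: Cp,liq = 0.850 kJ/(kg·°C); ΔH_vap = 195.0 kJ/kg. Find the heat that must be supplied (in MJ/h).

Q = 20600 MJ/h

liquid 18.1→76.7 °C: 49.81 kJ/kg
vaporisation at 76.7 °C: 195 kJ/kg
Δh = 49.81 + 195 = 244.81 kJ/kg
Q = ṁ·Δh = 23.32 kg/s × 244.81 kJ/kg = 5709 kJ/s
|Q| = 5709 kW = 20552 MJ/h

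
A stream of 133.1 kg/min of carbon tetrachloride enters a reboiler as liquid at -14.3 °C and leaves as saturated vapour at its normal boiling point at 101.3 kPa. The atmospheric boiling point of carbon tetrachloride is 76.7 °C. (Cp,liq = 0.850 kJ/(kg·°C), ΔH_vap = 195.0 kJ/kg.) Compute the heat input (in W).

liquid -14.3→76.7 °C: 77.35 kJ/kg
vaporisation at 76.7 °C: 195 kJ/kg
Δh = 77.35 + 195 = 272.35 kJ/kg
Q = ṁ·Δh = 133.1 kg/min × 272.35 kJ/kg = 36250 kJ/min
|Q| = 604.16 kW = 604160 W

Q = 604000 W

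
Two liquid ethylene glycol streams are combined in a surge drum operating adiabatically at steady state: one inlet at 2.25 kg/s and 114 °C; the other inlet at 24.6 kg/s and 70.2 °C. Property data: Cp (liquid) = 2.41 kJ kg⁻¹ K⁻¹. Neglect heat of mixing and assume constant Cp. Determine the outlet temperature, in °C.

T_out = 73.9 °C

Energy balance with Q = 0: Σ ṁᵢCp,ᵢ(T_out − Tᵢ) = 0
T_out = Σ ṁᵢCp,ᵢTᵢ / Σ ṁᵢCp,ᵢ
      = 4780 / 64.709 = 73.87 °C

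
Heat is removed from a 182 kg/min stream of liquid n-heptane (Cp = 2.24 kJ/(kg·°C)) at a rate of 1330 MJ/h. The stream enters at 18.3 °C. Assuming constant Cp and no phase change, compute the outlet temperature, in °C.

Q = 1330 MJ/h = 22167 kJ/min
ΔT = Q/(ṁ·Cp) = 22167/(182×2.24) = 54.373 K
T_out = 18.3 − 54.373 = -36.073 °C

T_out = -36.1 °C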